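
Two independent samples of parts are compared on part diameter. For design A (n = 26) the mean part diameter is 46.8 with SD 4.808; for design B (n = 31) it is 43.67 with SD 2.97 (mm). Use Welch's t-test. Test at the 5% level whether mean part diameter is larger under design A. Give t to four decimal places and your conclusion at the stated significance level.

t = 2.8892; reject H0

Let group 1 = design A, group 2 = design B. H0: μ_1 = μ_2; H1: μ_1 > μ_2 (Welch's two-sample t-test, right-tailed).
t = (x̄_1 − x̄_2)/√(s_1²/n_1 + s_2²/n_2) = (46.8 − 43.67)/√(4.808²/26 + 2.97²/31) = 2.8892
Welch–Satterthwaite df ≈ 40.14
p-value = P(T ≥ 2.8892) ≈ 0.0031
Since p ≈ 0.0031 < α = 0.05, reject H0; the evidence is statistically significant.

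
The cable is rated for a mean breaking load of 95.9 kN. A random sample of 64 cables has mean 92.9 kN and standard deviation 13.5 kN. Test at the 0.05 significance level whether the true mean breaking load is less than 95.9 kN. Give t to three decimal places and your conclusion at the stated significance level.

t = -1.778; reject H0

H0: μ = 95.9; H1: μ < 95.9 (one-sample t-test, left-tailed).
t = (x̄ − μ₀)/(s/√n) = (92.9 − 95.9)/(13.5/√64) = -1.778
df = n − 1 = 63
p-value = P(T ≤ -1.778) ≈ 0.040
Since p ≈ 0.040 < α = 0.05, reject H0; the evidence is statistically significant.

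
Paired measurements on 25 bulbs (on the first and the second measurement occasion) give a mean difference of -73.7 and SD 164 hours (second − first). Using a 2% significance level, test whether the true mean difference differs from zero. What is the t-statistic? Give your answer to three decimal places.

-2.247

H0: μ_d = 0; H1: μ_d ≠ 0 (paired t-test on the differences, two-sided).
t = d̄/(s_d/√n) = -73.7/(164/√25) = -2.247
df = n − 1 = 24
Two-sided p-value ≈ 0.034
Since p ≈ 0.034 > α = 0.02, fail to reject H0; the data do not provide sufficient evidence against H0.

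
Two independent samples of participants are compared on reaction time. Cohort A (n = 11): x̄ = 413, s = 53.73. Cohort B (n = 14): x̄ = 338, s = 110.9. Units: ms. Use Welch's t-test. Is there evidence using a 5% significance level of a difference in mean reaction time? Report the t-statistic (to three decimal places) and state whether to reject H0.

Let group 1 = cohort A, group 2 = cohort B. H0: μ_1 = μ_2; H1: μ_1 ≠ μ_2 (Welch's two-sample t-test, two-sided).
t = (x̄_1 − x̄_2)/√(s_1²/n_1 + s_2²/n_2) = (413 − 338)/√(53.73²/11 + 110.9²/14) = 2.220
Welch–Satterthwaite df ≈ 19.65
Two-sided p-value ≈ 0.038
Since p ≈ 0.038 < α = 0.05, reject H0; the evidence is statistically significant.

t = 2.220; reject H0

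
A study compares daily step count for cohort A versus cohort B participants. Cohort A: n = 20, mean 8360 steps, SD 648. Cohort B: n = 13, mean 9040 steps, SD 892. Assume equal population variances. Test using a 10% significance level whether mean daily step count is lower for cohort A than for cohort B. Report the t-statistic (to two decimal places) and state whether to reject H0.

t = -2.54; reject H0

Let group 1 = cohort A, group 2 = cohort B. H0: μ_1 = μ_2; H1: μ_1 < μ_2 (two-sample pooled-variance t-test, left-tailed).
s_p² = [(20−1)·648² + (13−1)·892²]/(20+13−2) = 565359
t = (8360 − 9040)/√[565359·(1/20 + 1/13)] = -2.54
df = n₁ + n₂ − 2 = 31
p-value = P(T ≤ -2.54) ≈ 0.0082
Since p ≈ 0.0082 < α = 0.1, reject H0; the evidence is statistically significant.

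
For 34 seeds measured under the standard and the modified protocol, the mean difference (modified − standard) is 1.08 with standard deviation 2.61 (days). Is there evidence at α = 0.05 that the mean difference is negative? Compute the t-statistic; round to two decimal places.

2.41

H0: μ_d = 0; H1: μ_d < 0 (paired t-test on the differences, left-tailed).
t = d̄/(s_d/√n) = 1.08/(2.61/√34) = 2.41
df = n − 1 = 33
p-value = P(T ≤ 2.41) ≈ 0.9892
Since p ≈ 0.9892 > α = 0.05, fail to reject H0; the evidence is not statistically significant.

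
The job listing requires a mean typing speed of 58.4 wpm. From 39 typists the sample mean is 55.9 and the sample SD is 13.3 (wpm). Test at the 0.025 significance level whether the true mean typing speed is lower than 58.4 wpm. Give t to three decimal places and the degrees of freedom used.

t = -1.174, df = 38

H0: μ = 58.4; H1: μ < 58.4 (one-sample t-test, left-tailed).
t = (x̄ − μ₀)/(s/√n) = (55.9 − 58.4)/(13.3/√39) = -1.174
df = n − 1 = 38
p-value = P(T ≤ -1.174) ≈ 0.1239
Since p ≈ 0.1239 > α = 0.025, fail to reject H0; the data do not provide sufficient evidence against H0.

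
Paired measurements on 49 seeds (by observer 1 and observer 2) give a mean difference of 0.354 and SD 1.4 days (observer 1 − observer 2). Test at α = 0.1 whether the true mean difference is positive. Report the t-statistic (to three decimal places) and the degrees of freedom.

H0: μ_d = 0; H1: μ_d > 0 (paired t-test on the differences, right-tailed).
t = d̄/(s_d/√n) = 0.354/(1.4/√49) = 1.770
df = n − 1 = 48
p-value = P(T ≥ 1.770) ≈ 0.042
Since p ≈ 0.042 < α = 0.1, reject H0; the data support H1.

t = 1.770, df = 48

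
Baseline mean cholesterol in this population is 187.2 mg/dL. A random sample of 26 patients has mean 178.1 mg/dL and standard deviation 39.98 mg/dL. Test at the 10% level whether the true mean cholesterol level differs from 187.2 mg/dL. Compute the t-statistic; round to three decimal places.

H0: μ = 187.2; H1: μ ≠ 187.2 (one-sample t-test, two-sided).
t = (x̄ − μ₀)/(s/√n) = (178.1 − 187.2)/(39.98/√26) = -1.161
df = n − 1 = 25
Two-sided p-value ≈ 0.257
Since p ≈ 0.257 > α = 0.1, fail to reject H0; the evidence is not statistically significant.

-1.161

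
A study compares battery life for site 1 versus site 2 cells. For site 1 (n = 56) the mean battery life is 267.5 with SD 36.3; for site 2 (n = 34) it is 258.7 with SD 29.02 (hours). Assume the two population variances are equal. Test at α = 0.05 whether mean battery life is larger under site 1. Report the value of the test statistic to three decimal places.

1.199

Let group 1 = site 1, group 2 = site 2. H0: μ_1 = μ_2; H1: μ_1 > μ_2 (two-sample pooled-variance t-test, right-tailed).
s_p² = [(56−1)·36.3² + (34−1)·29.02²]/(56+34−2) = 1139.37
t = (267.5 − 258.7)/√[1139.37·(1/56 + 1/34)] = 1.199
df = n₁ + n₂ − 2 = 88
p-value = P(T ≥ 1.199) ≈ 0.117
Since p ≈ 0.117 > α = 0.05, fail to reject H0; the data do not provide sufficient evidence against H0.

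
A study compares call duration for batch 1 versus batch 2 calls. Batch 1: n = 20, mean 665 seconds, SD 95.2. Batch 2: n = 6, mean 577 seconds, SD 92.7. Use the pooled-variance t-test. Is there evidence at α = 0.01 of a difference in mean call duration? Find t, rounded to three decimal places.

1.997

Let group 1 = batch 1, group 2 = batch 2. H0: μ_1 = μ_2; H1: μ_1 ≠ μ_2 (two-sample pooled-variance t-test, two-sided).
s_p² = [(20−1)·95.2² + (6−1)·92.7²]/(20+6−2) = 8965.18
t = (665 − 577)/√[8965.18·(1/20 + 1/6)] = 1.997
df = n₁ + n₂ − 2 = 24
Two-sided p-value ≈ 0.057
Since p ≈ 0.057 > α = 0.01, fail to reject H0; the data do not provide sufficient evidence against H0.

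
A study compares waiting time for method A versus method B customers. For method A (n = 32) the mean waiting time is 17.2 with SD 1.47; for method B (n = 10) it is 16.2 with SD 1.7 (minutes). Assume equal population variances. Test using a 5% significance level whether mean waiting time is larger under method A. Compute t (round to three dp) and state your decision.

t = 1.810; reject H0

Let group 1 = method A, group 2 = method B. H0: μ_1 = μ_2; H1: μ_1 > μ_2 (two-sample pooled-variance t-test, right-tailed).
s_p² = [(32−1)·1.47² + (10−1)·1.7²]/(32+10−2) = 2.32495
t = (17.2 − 16.2)/√[2.32495·(1/32 + 1/10)] = 1.810
df = n₁ + n₂ − 2 = 40
p-value = P(T ≥ 1.810) ≈ 0.0389
Since p ≈ 0.0389 < α = 0.05, reject H0; the evidence is statistically significant.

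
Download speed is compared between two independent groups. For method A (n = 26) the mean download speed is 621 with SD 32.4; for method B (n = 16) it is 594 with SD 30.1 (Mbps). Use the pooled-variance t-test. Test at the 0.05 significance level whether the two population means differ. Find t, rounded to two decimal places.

Let group 1 = method A, group 2 = method B. H0: μ_1 = μ_2; H1: μ_1 ≠ μ_2 (two-sample pooled-variance t-test, two-sided).
s_p² = [(26−1)·32.4² + (16−1)·30.1²]/(26+16−2) = 995.854
t = (621 − 594)/√[995.854·(1/26 + 1/16)] = 2.69
df = n₁ + n₂ − 2 = 40
Two-sided p-value ≈ 0.010
Since p ≈ 0.010 < α = 0.05, reject H0; the data support H1.

2.69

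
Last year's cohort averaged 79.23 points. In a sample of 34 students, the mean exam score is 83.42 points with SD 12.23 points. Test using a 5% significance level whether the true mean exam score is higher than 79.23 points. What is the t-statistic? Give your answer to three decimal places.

H0: μ = 79.23; H1: μ > 79.23 (one-sample t-test, right-tailed).
t = (x̄ − μ₀)/(s/√n) = (83.42 − 79.23)/(12.23/√34) = 1.998
df = n − 1 = 33
p-value = P(T ≥ 1.998) ≈ 0.027
Since p ≈ 0.027 < α = 0.05, reject H0; the data support H1.

1.998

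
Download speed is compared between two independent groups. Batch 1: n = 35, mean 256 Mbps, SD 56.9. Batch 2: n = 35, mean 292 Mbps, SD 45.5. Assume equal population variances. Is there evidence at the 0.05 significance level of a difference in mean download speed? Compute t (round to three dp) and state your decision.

t = -2.923; reject H0

Let group 1 = batch 1, group 2 = batch 2. H0: μ_1 = μ_2; H1: μ_1 ≠ μ_2 (two-sample pooled-variance t-test, two-sided).
s_p² = [(35−1)·56.9² + (35−1)·45.5²]/(35+35−2) = 2653.93
t = (256 − 292)/√[2653.93·(1/35 + 1/35)] = -2.923
df = n₁ + n₂ − 2 = 68
Two-sided p-value ≈ 0.0047
Since p ≈ 0.0047 < α = 0.05, reject H0; the data support H1.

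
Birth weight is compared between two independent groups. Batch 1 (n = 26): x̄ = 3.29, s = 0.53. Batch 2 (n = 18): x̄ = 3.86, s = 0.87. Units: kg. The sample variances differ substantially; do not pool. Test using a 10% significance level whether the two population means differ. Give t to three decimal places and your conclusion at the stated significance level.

t = -2.479; reject H0

Let group 1 = batch 1, group 2 = batch 2. H0: μ_1 = μ_2; H1: μ_1 ≠ μ_2 (Welch's two-sample t-test, two-sided).
t = (x̄_1 − x̄_2)/√(s_1²/n_1 + s_2²/n_2) = (3.29 − 3.86)/√(0.53²/26 + 0.87²/18) = -2.479
Welch–Satterthwaite df ≈ 25.70
Two-sided p-value ≈ 0.020
Since p ≈ 0.020 < α = 0.1, reject H0; the data support H1.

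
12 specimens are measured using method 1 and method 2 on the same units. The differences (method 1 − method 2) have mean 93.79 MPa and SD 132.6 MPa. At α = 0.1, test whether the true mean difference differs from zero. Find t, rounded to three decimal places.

H0: μ_d = 0; H1: μ_d ≠ 0 (paired t-test on the differences, two-sided).
t = d̄/(s_d/√n) = 93.79/(132.6/√12) = 2.450
df = n − 1 = 11
Two-sided p-value ≈ 0.0322
Since p ≈ 0.0322 < α = 0.1, reject H0; the data support H1.

2.450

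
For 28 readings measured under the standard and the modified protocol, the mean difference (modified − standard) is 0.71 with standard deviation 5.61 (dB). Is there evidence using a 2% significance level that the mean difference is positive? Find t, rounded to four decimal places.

0.6697

H0: μ_d = 0; H1: μ_d > 0 (paired t-test on the differences, right-tailed).
t = d̄/(s_d/√n) = 0.71/(5.61/√28) = 0.6697
df = n − 1 = 27
p-value = P(T ≥ 0.6697) ≈ 0.2544
Since p ≈ 0.2544 > α = 0.02, fail to reject H0; the data do not provide sufficient evidence against H0.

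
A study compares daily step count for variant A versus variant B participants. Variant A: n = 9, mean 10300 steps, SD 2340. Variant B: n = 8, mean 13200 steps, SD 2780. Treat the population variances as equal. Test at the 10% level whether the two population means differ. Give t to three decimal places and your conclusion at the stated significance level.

Let group 1 = variant A, group 2 = variant B. H0: μ_1 = μ_2; H1: μ_1 ≠ μ_2 (two-sample pooled-variance t-test, two-sided).
s_p² = [(9−1)·2340² + (8−1)·2780²]/(9+8−2) = 6526910
t = (10300 − 13200)/√[6526910·(1/9 + 1/8)] = -2.336
df = n₁ + n₂ − 2 = 15
Two-sided p-value ≈ 0.0338
Since p ≈ 0.0338 < α = 0.1, reject H0; the evidence is statistically significant.

t = -2.336; reject H0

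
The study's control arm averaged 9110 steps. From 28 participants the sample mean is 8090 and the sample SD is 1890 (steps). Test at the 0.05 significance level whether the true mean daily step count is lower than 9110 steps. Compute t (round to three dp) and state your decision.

H0: μ = 9110; H1: μ < 9110 (one-sample t-test, left-tailed).
t = (x̄ − μ₀)/(s/√n) = (8090 − 9110)/(1890/√28) = -2.856
df = n − 1 = 27
p-value = P(T ≤ -2.856) ≈ 0.0041
Since p ≈ 0.0041 < α = 0.05, reject H0; the data support H1.

t = -2.856; reject H0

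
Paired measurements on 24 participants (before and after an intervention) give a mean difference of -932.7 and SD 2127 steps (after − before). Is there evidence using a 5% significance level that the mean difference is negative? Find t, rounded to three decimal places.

-2.148

H0: μ_d = 0; H1: μ_d < 0 (paired t-test on the differences, left-tailed).
t = d̄/(s_d/√n) = -932.7/(2127/√24) = -2.148
df = n − 1 = 23
p-value = P(T ≤ -2.148) ≈ 0.0212
Since p ≈ 0.0212 < α = 0.05, reject H0; the data support H1.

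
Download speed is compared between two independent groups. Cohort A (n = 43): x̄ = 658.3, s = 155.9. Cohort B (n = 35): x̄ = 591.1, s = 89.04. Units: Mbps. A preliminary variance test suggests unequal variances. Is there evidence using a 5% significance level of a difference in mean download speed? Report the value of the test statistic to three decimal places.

2.388

Let group 1 = cohort A, group 2 = cohort B. H0: μ_1 = μ_2; H1: μ_1 ≠ μ_2 (Welch's two-sample t-test, two-sided).
t = (x̄_1 − x̄_2)/√(s_1²/n_1 + s_2²/n_2) = (658.3 − 591.1)/√(155.9²/43 + 89.04²/35) = 2.388
Welch–Satterthwaite df ≈ 68.77
Two-sided p-value ≈ 0.0197
Since p ≈ 0.0197 < α = 0.05, reject H0; the evidence is statistically significant.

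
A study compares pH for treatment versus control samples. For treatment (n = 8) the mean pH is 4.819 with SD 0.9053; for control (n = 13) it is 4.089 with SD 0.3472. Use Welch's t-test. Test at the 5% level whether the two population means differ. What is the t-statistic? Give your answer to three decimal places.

Let group 1 = treatment, group 2 = control. H0: μ_1 = μ_2; H1: μ_1 ≠ μ_2 (Welch's two-sample t-test, two-sided).
t = (x̄_1 − x̄_2)/√(s_1²/n_1 + s_2²/n_2) = (4.819 − 4.089)/√(0.9053²/8 + 0.3472²/13) = 2.184
Welch–Satterthwaite df ≈ 8.28
Two-sided p-value ≈ 0.0593
Since p ≈ 0.0593 > α = 0.05, fail to reject H0; the data do not provide sufficient evidence against H0.

2.184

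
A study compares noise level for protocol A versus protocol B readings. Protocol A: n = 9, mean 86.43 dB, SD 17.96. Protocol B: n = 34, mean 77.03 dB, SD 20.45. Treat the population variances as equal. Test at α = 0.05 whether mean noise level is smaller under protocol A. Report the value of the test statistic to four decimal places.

Let group 1 = protocol A, group 2 = protocol B. H0: μ_1 = μ_2; H1: μ_1 < μ_2 (two-sample pooled-variance t-test, left-tailed).
s_p² = [(9−1)·17.96² + (34−1)·20.45²]/(9+34−2) = 399.541
t = (86.43 − 77.03)/√[399.541·(1/9 + 1/34)] = 1.2545
df = n₁ + n₂ − 2 = 41
p-value = P(T ≤ 1.2545) ≈ 0.8916
Since p ≈ 0.8916 > α = 0.05, fail to reject H0; the data do not provide sufficient evidence against H0.

1.2545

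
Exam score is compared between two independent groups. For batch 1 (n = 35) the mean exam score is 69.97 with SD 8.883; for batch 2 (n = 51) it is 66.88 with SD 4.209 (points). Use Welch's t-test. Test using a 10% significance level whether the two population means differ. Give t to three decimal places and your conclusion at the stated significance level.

t = 1.916; reject H0

Let group 1 = batch 1, group 2 = batch 2. H0: μ_1 = μ_2; H1: μ_1 ≠ μ_2 (Welch's two-sample t-test, two-sided).
t = (x̄_1 − x̄_2)/√(s_1²/n_1 + s_2²/n_2) = (69.97 − 66.88)/√(8.883²/35 + 4.209²/51) = 1.916
Welch–Satterthwaite df ≈ 44.56
Two-sided p-value ≈ 0.062
Since p ≈ 0.062 < α = 0.1, reject H0; the data support H1.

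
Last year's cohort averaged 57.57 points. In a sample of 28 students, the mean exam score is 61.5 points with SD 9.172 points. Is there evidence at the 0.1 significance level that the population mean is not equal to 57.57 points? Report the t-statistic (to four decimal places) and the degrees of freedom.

H0: μ = 57.57; H1: μ ≠ 57.57 (one-sample t-test, two-sided).
t = (x̄ − μ₀)/(s/√n) = (61.5 − 57.57)/(9.172/√28) = 2.2673
df = n − 1 = 27
Two-sided p-value ≈ 0.032
Since p ≈ 0.032 < α = 0.1, reject H0; the data support H1.

t = 2.2673, df = 27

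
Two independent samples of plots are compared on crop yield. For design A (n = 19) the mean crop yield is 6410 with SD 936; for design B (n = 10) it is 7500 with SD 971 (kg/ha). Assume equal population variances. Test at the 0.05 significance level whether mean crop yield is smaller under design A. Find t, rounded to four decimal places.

-2.9436

Let group 1 = design A, group 2 = design B. H0: μ_1 = μ_2; H1: μ_1 < μ_2 (two-sample pooled-variance t-test, left-tailed).
s_p² = [(19−1)·936² + (10−1)·971²]/(19+10−2) = 898344
t = (6410 − 7500)/√[898344·(1/19 + 1/10)] = -2.9436
df = n₁ + n₂ − 2 = 27
p-value = P(T ≤ -2.9436) ≈ 0.003
Since p ≈ 0.003 < α = 0.05, reject H0; the evidence is statistically significant.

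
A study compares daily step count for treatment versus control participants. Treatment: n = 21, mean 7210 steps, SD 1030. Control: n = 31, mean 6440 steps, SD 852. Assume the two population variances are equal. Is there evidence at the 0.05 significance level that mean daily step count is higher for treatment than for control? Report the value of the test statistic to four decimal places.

Let group 1 = treatment, group 2 = control. H0: μ_1 = μ_2; H1: μ_1 > μ_2 (two-sample pooled-variance t-test, right-tailed).
s_p² = [(21−1)·1030² + (31−1)·852²]/(21+31−2) = 859902
t = (7210 − 6440)/√[859902·(1/21 + 1/31)] = 2.9380
df = n₁ + n₂ − 2 = 50
p-value = P(T ≥ 2.9380) ≈ 0.0025
Since p ≈ 0.0025 < α = 0.05, reject H0; the evidence is statistically significant.

2.9380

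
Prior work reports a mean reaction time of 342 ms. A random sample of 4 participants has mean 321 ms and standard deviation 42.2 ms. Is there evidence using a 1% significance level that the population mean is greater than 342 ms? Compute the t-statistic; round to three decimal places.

H0: μ = 342; H1: μ > 342 (one-sample t-test, right-tailed).
t = (x̄ − μ₀)/(s/√n) = (321 − 342)/(42.2/√4) = -0.995
df = n − 1 = 3
p-value = P(T ≥ -0.995) ≈ 0.804
Since p ≈ 0.804 > α = 0.01, fail to reject H0; the evidence is not statistically significant.

-0.995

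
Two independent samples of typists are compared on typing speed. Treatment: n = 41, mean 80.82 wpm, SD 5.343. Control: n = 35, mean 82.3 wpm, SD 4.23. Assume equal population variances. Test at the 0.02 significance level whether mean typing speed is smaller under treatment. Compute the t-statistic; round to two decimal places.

-1.32

Let group 1 = treatment, group 2 = control. H0: μ_1 = μ_2; H1: μ_1 < μ_2 (two-sample pooled-variance t-test, left-tailed).
s_p² = [(41−1)·5.343² + (35−1)·4.23²]/(41+35−2) = 23.6522
t = (80.82 − 82.3)/√[23.6522·(1/41 + 1/35)] = -1.32
df = n₁ + n₂ − 2 = 74
p-value = P(T ≤ -1.32) ≈ 0.095
Since p ≈ 0.095 > α = 0.02, fail to reject H0; the evidence is not statistically significant.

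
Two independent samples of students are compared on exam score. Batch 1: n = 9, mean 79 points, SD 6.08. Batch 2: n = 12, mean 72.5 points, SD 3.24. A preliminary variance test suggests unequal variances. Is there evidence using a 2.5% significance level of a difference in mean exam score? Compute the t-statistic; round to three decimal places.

Let group 1 = batch 1, group 2 = batch 2. H0: μ_1 = μ_2; H1: μ_1 ≠ μ_2 (Welch's two-sample t-test, two-sided).
t = (x̄_1 − x̄_2)/√(s_1²/n_1 + s_2²/n_2) = (79 − 72.5)/√(6.08²/9 + 3.24²/12) = 2.912
Welch–Satterthwaite df ≈ 11.39
Two-sided p-value ≈ 0.014
Since p ≈ 0.014 < α = 0.025, reject H0; the data support H1.

2.912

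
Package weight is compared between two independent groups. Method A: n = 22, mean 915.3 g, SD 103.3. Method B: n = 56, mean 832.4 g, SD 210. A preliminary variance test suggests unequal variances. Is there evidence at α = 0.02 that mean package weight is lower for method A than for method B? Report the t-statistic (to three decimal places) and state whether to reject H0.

t = 2.324; fail to reject H0

Let group 1 = method A, group 2 = method B. H0: μ_1 = μ_2; H1: μ_1 < μ_2 (Welch's two-sample t-test, left-tailed).
t = (x̄_1 − x̄_2)/√(s_1²/n_1 + s_2²/n_2) = (915.3 − 832.4)/√(103.3²/22 + 210²/56) = 2.324
Welch–Satterthwaite df ≈ 72.04
p-value = P(T ≤ 2.324) ≈ 0.9885
Since p ≈ 0.9885 > α = 0.02, fail to reject H0; the evidence is not statistically significant.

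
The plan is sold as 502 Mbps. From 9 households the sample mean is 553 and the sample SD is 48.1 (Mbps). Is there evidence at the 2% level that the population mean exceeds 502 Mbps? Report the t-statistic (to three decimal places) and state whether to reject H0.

H0: μ = 502; H1: μ > 502 (one-sample t-test, right-tailed).
t = (x̄ − μ₀)/(s/√n) = (553 − 502)/(48.1/√9) = 3.181
df = n − 1 = 8
p-value = P(T ≥ 3.181) ≈ 0.0065
Since p ≈ 0.0065 < α = 0.02, reject H0; the data support H1.

t = 3.181; reject H0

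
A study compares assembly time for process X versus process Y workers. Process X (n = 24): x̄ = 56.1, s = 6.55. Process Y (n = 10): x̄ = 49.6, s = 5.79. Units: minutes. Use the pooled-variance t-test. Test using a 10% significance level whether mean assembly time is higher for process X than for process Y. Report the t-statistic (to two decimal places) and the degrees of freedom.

Let group 1 = process X, group 2 = process Y. H0: μ_1 = μ_2; H1: μ_1 > μ_2 (two-sample pooled-variance t-test, right-tailed).
s_p² = [(24−1)·6.55² + (10−1)·5.79²]/(24+10−2) = 40.2648
t = (56.1 − 49.6)/√[40.2648·(1/24 + 1/10)] = 2.72
df = n₁ + n₂ − 2 = 32
p-value = P(T ≥ 2.72) ≈ 0.0052
Since p ≈ 0.0052 < α = 0.1, reject H0; the data support H1.

t = 2.72, df = 32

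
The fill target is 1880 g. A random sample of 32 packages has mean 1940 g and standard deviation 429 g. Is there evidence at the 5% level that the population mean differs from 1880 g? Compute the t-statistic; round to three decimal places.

H0: μ = 1880; H1: μ ≠ 1880 (one-sample t-test, two-sided).
t = (x̄ − μ₀)/(s/√n) = (1940 − 1880)/(429/√32) = 0.791
df = n − 1 = 31
Two-sided p-value ≈ 0.4349
Since p ≈ 0.4349 > α = 0.05, fail to reject H0; the evidence is not statistically significant.

0.791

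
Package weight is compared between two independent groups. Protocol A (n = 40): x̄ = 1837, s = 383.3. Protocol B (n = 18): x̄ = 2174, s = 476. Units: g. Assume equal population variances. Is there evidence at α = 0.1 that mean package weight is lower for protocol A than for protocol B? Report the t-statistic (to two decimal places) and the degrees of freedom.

t = -2.87, df = 56

Let group 1 = protocol A, group 2 = protocol B. H0: μ_1 = μ_2; H1: μ_1 < μ_2 (two-sample pooled-variance t-test, left-tailed).
s_p² = [(40−1)·383.3² + (18−1)·476²]/(40+18−2) = 171101
t = (1837 − 2174)/√[171101·(1/40 + 1/18)] = -2.87
df = n₁ + n₂ − 2 = 56
p-value = P(T ≤ -2.87) ≈ 0.0029
Since p ≈ 0.0029 < α = 0.1, reject H0; the evidence is statistically significant.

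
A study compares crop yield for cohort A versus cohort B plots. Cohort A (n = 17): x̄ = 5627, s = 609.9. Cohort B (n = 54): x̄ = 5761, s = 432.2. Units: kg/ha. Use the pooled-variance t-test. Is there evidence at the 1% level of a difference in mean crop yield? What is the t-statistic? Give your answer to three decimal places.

Let group 1 = cohort A, group 2 = cohort B. H0: μ_1 = μ_2; H1: μ_1 ≠ μ_2 (two-sample pooled-variance t-test, two-sided).
s_p² = [(17−1)·609.9² + (54−1)·432.2²]/(17+54−2) = 229737
t = (5627 − 5761)/√[229737·(1/17 + 1/54)] = -1.005
df = n₁ + n₂ − 2 = 69
Two-sided p-value ≈ 0.3183
Since p ≈ 0.3183 > α = 0.01, fail to reject H0; the data do not provide sufficient evidence against H0.

-1.005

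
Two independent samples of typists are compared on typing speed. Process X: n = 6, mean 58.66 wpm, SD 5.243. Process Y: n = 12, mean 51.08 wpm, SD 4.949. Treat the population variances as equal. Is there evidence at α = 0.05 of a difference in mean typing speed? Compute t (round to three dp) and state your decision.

Let group 1 = process X, group 2 = process Y. H0: μ_1 = μ_2; H1: μ_1 ≠ μ_2 (two-sample pooled-variance t-test, two-sided).
s_p² = [(6−1)·5.243² + (12−1)·4.949²]/(6+12−2) = 25.429
t = (58.66 − 51.08)/√[25.429·(1/6 + 1/12)] = 3.006
df = n₁ + n₂ − 2 = 16
Two-sided p-value ≈ 0.0084
Since p ≈ 0.0084 < α = 0.05, reject H0; the data support H1.

t = 3.006; reject H0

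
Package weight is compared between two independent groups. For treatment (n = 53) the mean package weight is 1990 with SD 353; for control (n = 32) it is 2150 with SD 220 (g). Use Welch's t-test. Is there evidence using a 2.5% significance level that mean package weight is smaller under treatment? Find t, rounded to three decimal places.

-2.574

Let group 1 = treatment, group 2 = control. H0: μ_1 = μ_2; H1: μ_1 < μ_2 (Welch's two-sample t-test, left-tailed).
t = (x̄_1 − x̄_2)/√(s_1²/n_1 + s_2²/n_2) = (1990 − 2150)/√(353²/53 + 220²/32) = -2.574
Welch–Satterthwaite df ≈ 82.89
p-value = P(T ≤ -2.574) ≈ 0.006
Since p ≈ 0.006 < α = 0.025, reject H0; the data support H1.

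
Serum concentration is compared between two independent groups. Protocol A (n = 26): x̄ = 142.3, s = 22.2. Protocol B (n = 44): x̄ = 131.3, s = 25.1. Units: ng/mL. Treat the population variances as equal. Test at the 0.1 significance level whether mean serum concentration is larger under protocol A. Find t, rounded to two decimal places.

1.85

Let group 1 = protocol A, group 2 = protocol B. H0: μ_1 = μ_2; H1: μ_1 > μ_2 (two-sample pooled-variance t-test, right-tailed).
s_p² = [(26−1)·22.2² + (44−1)·25.1²]/(26+44−2) = 579.58
t = (142.3 − 131.3)/√[579.58·(1/26 + 1/44)] = 1.85
df = n₁ + n₂ − 2 = 68
p-value = P(T ≥ 1.85) ≈ 0.035
Since p ≈ 0.035 < α = 0.1, reject H0; the data support H1.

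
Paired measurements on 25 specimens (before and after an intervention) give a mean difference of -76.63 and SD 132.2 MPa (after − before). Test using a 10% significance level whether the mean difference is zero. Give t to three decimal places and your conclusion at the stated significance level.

H0: μ_d = 0; H1: μ_d ≠ 0 (paired t-test on the differences, two-sided).
t = d̄/(s_d/√n) = -76.63/(132.2/√25) = -2.898
df = n − 1 = 24
Two-sided p-value ≈ 0.0079
Since p ≈ 0.0079 < α = 0.1, reject H0; the data support H1.

t = -2.898; reject H0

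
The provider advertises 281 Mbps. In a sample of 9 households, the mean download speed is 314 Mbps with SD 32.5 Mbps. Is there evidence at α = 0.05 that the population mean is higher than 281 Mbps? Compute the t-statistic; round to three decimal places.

3.046

H0: μ = 281; H1: μ > 281 (one-sample t-test, right-tailed).
t = (x̄ − μ₀)/(s/√n) = (314 − 281)/(32.5/√9) = 3.046
df = n − 1 = 8
p-value = P(T ≥ 3.046) ≈ 0.008
Since p ≈ 0.008 < α = 0.05, reject H0; the data support H1.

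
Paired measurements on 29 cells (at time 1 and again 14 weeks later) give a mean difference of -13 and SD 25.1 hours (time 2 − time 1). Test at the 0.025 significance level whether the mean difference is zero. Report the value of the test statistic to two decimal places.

H0: μ_d = 0; H1: μ_d ≠ 0 (paired t-test on the differences, two-sided).
t = d̄/(s_d/√n) = -13/(25.1/√29) = -2.79
df = n − 1 = 28
Two-sided p-value ≈ 0.0094
Since p ≈ 0.0094 < α = 0.025, reject H0; the data support H1.

-2.79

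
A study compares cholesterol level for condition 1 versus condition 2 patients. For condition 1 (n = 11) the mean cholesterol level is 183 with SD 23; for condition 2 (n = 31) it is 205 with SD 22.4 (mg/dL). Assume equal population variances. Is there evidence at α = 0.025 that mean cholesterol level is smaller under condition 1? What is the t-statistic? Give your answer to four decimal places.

-2.7797

Let group 1 = condition 1, group 2 = condition 2. H0: μ_1 = μ_2; H1: μ_1 < μ_2 (two-sample pooled-variance t-test, left-tailed).
s_p² = [(11−1)·23² + (31−1)·22.4²]/(11+31−2) = 508.57
t = (183 − 205)/√[508.57·(1/11 + 1/31)] = -2.7797
df = n₁ + n₂ − 2 = 40
p-value = P(T ≤ -2.7797) ≈ 0.0041
Since p ≈ 0.0041 < α = 0.025, reject H0; the data support H1.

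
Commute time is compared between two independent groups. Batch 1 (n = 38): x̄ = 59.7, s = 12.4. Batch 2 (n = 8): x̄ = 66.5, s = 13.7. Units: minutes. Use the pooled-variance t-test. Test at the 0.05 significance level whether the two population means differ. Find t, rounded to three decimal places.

Let group 1 = batch 1, group 2 = batch 2. H0: μ_1 = μ_2; H1: μ_1 ≠ μ_2 (two-sample pooled-variance t-test, two-sided).
s_p² = [(38−1)·12.4² + (8−1)·13.7²]/(38+8−2) = 159.158
t = (59.7 − 66.5)/√[159.158·(1/38 + 1/8)] = -1.386
df = n₁ + n₂ − 2 = 44
Two-sided p-value ≈ 0.1728
Since p ≈ 0.1728 > α = 0.05, fail to reject H0; the data do not provide sufficient evidence against H0.

-1.386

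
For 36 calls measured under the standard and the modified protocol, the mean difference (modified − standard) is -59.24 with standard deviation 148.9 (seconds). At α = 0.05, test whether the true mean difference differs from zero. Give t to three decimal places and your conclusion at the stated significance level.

t = -2.387; reject H0

H0: μ_d = 0; H1: μ_d ≠ 0 (paired t-test on the differences, two-sided).
t = d̄/(s_d/√n) = -59.24/(148.9/√36) = -2.387
df = n − 1 = 35
Two-sided p-value ≈ 0.0225
Since p ≈ 0.0225 < α = 0.05, reject H0; the evidence is statistically significant.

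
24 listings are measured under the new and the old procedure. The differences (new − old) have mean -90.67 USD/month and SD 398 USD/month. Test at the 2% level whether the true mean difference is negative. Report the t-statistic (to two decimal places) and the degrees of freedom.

t = -1.12, df = 23

H0: μ_d = 0; H1: μ_d < 0 (paired t-test on the differences, left-tailed).
t = d̄/(s_d/√n) = -90.67/(398/√24) = -1.12
df = n − 1 = 23
p-value = P(T ≤ -1.12) ≈ 0.138
Since p ≈ 0.138 > α = 0.02, fail to reject H0; the data do not provide sufficient evidence against H0.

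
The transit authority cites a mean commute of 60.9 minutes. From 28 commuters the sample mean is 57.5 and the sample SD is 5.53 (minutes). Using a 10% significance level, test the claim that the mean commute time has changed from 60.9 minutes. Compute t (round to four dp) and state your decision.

t = -3.2534; reject H0

H0: μ = 60.9; H1: μ ≠ 60.9 (one-sample t-test, two-sided).
t = (x̄ − μ₀)/(s/√n) = (57.5 − 60.9)/(5.53/√28) = -3.2534
df = n − 1 = 27
Two-sided p-value ≈ 0.0031
Since p ≈ 0.0031 < α = 0.1, reject H0; the evidence is statistically significant.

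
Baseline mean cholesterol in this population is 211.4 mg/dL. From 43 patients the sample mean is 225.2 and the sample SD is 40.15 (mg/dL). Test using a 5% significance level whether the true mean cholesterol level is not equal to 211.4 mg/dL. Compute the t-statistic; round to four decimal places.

H0: μ = 211.4; H1: μ ≠ 211.4 (one-sample t-test, two-sided).
t = (x̄ − μ₀)/(s/√n) = (225.2 − 211.4)/(40.15/√43) = 2.2539
df = n − 1 = 42
Two-sided p-value ≈ 0.029
Since p ≈ 0.029 < α = 0.05, reject H0; the data support H1.

2.2539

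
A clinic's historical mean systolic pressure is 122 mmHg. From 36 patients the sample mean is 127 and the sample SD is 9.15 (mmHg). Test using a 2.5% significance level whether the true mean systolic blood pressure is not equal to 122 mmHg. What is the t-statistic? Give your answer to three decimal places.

3.279

H0: μ = 122; H1: μ ≠ 122 (one-sample t-test, two-sided).
t = (x̄ − μ₀)/(s/√n) = (127 − 122)/(9.15/√36) = 3.279
df = n − 1 = 35
Two-sided p-value ≈ 0.0024
Since p ≈ 0.0024 < α = 0.025, reject H0; the evidence is statistically significant.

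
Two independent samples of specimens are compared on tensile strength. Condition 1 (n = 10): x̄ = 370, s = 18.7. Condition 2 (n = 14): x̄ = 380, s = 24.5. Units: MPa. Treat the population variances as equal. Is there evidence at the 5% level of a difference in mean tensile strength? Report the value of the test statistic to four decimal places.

Let group 1 = condition 1, group 2 = condition 2. H0: μ_1 = μ_2; H1: μ_1 ≠ μ_2 (two-sample pooled-variance t-test, two-sided).
s_p² = [(10−1)·18.7² + (14−1)·24.5²]/(10+14−2) = 497.748
t = (370 − 380)/√[497.748·(1/10 + 1/14)] = -1.0826
df = n₁ + n₂ − 2 = 22
Two-sided p-value ≈ 0.2907
Since p ≈ 0.2907 > α = 0.05, fail to reject H0; the data do not provide sufficient evidence against H0.

-1.0826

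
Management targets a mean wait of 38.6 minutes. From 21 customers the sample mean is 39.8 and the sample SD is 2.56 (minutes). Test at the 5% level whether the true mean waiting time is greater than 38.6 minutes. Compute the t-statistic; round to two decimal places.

H0: μ = 38.6; H1: μ > 38.6 (one-sample t-test, right-tailed).
t = (x̄ − μ₀)/(s/√n) = (39.8 − 38.6)/(2.56/√21) = 2.15
df = n − 1 = 20
p-value = P(T ≥ 2.15) ≈ 0.0221
Since p ≈ 0.0221 < α = 0.05, reject H0; the evidence is statistically significant.

2.15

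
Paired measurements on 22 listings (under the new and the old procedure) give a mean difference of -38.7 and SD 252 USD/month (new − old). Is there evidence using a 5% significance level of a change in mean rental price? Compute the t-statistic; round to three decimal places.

-0.720

H0: μ_d = 0; H1: μ_d ≠ 0 (paired t-test on the differences, two-sided).
t = d̄/(s_d/√n) = -38.7/(252/√22) = -0.720
df = n − 1 = 21
Two-sided p-value ≈ 0.479
Since p ≈ 0.479 > α = 0.05, fail to reject H0; the evidence is not statistically significant.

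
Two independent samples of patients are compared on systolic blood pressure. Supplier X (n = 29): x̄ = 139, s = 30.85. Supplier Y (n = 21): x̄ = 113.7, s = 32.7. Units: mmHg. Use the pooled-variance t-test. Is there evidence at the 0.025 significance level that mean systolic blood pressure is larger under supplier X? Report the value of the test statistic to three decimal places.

Let group 1 = supplier X, group 2 = supplier Y. H0: μ_1 = μ_2; H1: μ_1 > μ_2 (two-sample pooled-variance t-test, right-tailed).
s_p² = [(29−1)·30.85² + (21−1)·32.7²]/(29+21−2) = 1000.71
t = (139 − 113.7)/√[1000.71·(1/29 + 1/21)] = 2.791
df = n₁ + n₂ − 2 = 48
p-value = P(T ≥ 2.791) ≈ 0.0038
Since p ≈ 0.0038 < α = 0.025, reject H0; the evidence is statistically significant.

2.791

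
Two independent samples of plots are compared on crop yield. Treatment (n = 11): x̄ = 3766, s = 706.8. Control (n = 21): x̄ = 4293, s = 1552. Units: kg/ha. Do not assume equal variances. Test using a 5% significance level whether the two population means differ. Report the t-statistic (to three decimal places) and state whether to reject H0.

Let group 1 = treatment, group 2 = control. H0: μ_1 = μ_2; H1: μ_1 ≠ μ_2 (Welch's two-sample t-test, two-sided).
t = (x̄_1 − x̄_2)/√(s_1²/n_1 + s_2²/n_2) = (3766 − 4293)/√(706.8²/11 + 1552²/21) = -1.317
Welch–Satterthwaite df ≈ 29.67
Two-sided p-value ≈ 0.1979
Since p ≈ 0.1979 > α = 0.05, fail to reject H0; the data do not provide sufficient evidence against H0.

t = -1.317; fail to reject H0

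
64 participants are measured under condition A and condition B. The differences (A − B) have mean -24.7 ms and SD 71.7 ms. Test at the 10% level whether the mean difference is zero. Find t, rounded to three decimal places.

H0: μ_d = 0; H1: μ_d ≠ 0 (paired t-test on the differences, two-sided).
t = d̄/(s_d/√n) = -24.7/(71.7/√64) = -2.756
df = n − 1 = 63
Two-sided p-value ≈ 0.0076
Since p ≈ 0.0076 < α = 0.1, reject H0; the evidence is statistically significant.

-2.756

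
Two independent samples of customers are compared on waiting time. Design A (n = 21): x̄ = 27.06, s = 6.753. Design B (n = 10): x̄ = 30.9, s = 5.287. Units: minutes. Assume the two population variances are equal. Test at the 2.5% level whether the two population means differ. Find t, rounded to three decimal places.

-1.578

Let group 1 = design A, group 2 = design B. H0: μ_1 = μ_2; H1: μ_1 ≠ μ_2 (two-sample pooled-variance t-test, two-sided).
s_p² = [(21−1)·6.753² + (10−1)·5.287²]/(21+10−2) = 40.1252
t = (27.06 − 30.9)/√[40.1252·(1/21 + 1/10)] = -1.578
df = n₁ + n₂ − 2 = 29
Two-sided p-value ≈ 0.1255
Since p ≈ 0.1255 > α = 0.025, fail to reject H0; the data do not provide sufficient evidence against H0.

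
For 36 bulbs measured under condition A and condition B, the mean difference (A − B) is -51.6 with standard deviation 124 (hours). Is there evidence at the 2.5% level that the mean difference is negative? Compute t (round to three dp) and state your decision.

t = -2.497; reject H0

H0: μ_d = 0; H1: μ_d < 0 (paired t-test on the differences, left-tailed).
t = d̄/(s_d/√n) = -51.6/(124/√36) = -2.497
df = n − 1 = 35
p-value = P(T ≤ -2.497) ≈ 0.0087
Since p ≈ 0.0087 < α = 0.025, reject H0; the data support H1.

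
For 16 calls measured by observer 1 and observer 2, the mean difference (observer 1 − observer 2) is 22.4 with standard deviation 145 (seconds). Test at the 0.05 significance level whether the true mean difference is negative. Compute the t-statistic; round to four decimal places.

H0: μ_d = 0; H1: μ_d < 0 (paired t-test on the differences, left-tailed).
t = d̄/(s_d/√n) = 22.4/(145/√16) = 0.6179
df = n − 1 = 15
p-value = P(T ≤ 0.6179) ≈ 0.7271
Since p ≈ 0.7271 > α = 0.05, fail to reject H0; the evidence is not statistically significant.

0.6179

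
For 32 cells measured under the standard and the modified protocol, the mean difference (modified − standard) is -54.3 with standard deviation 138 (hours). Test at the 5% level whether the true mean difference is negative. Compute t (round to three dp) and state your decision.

H0: μ_d = 0; H1: μ_d < 0 (paired t-test on the differences, left-tailed).
t = d̄/(s_d/√n) = -54.3/(138/√32) = -2.226
df = n − 1 = 31
p-value = P(T ≤ -2.226) ≈ 0.017
Since p ≈ 0.017 < α = 0.05, reject H0; the data support H1.

t = -2.226; reject H0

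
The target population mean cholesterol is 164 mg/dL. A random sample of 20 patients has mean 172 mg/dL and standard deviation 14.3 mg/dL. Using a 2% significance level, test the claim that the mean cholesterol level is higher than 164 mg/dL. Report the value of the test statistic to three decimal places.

H0: μ = 164; H1: μ > 164 (one-sample t-test, right-tailed).
t = (x̄ − μ₀)/(s/√n) = (172 − 164)/(14.3/√20) = 2.502
df = n − 1 = 19
p-value = P(T ≥ 2.502) ≈ 0.0108
Since p ≈ 0.0108 < α = 0.02, reject H0; the data support H1.

2.502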